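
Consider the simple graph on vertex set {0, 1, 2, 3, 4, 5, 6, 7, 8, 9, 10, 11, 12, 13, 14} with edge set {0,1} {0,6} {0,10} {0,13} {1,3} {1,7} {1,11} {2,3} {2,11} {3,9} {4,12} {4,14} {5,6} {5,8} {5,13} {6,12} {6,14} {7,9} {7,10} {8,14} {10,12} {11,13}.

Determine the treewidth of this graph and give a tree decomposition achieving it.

Treewidth 3.
One optimal decomposition is:
Bags: B1 = {4, 8, 12, 14}  B2 = {6, 8, 12, 14}  B3 = {5, 6, 8, 12}  B4 = {5, 6, 10, 12}  B5 = {0, 5, 6, 10}  B6 = {0, 5, 10, 13}  B7 = {0, 7, 10, 13}  B8 = {0, 1, 7, 13}  B9 = {1, 7, 11, 13}  B10 = {1, 7, 9, 11}  B11 = {1, 3, 9, 11}  B12 = {2, 3, 9, 11}
Tree: B1–B2, B2–B3, B3–B4, B4–B5, B5–B6, B6–B7, B7–B8, B8–B9, B9–B10, B10–B11, B11–B12

Every bag has size at most 4, so the width is 4 − 1 = 3 and tw(G) ≤ 3. For the lower bound: the 4 vertex sets {4,8,14}, {12}, {6}, {0,5,10,13} are disjoint, each induces a connected subgraph, and every pair is joined by at least one edge of G. Contracting each set to a single vertex therefore yields K_{4} as a minor, and since treewidth is minor-monotone, tw(G) ≥ tw(K_{4}) = 3. Combining the bounds, tw(G) = 3.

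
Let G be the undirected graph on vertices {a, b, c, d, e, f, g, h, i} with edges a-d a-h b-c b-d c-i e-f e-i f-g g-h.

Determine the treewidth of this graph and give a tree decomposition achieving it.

Each bag holds 3 vertices, so the decomposition has width 2, which upper-bounds the treewidth. For the lower bound, G contains the cycle c–i–e–f–g–h–a–d–b–c, so G is not a forest; only forests have treewidth ≤ 1, hence tw(G) ≥ 2. Combining the bounds, tw(G) = 2.

Treewidth 2.
One optimal decomposition is:
Bags: B1 = {c, e, i}  B2 = {c, e, f}  B3 = {c, f, g}  B4 = {c, g, h}  B5 = {a, c, h}  B6 = {a, c, d}  B7 = {b, c, d}
Tree: B1–B2, B2–B3, B3–B4, B4–B5, B5–B6, B6–B7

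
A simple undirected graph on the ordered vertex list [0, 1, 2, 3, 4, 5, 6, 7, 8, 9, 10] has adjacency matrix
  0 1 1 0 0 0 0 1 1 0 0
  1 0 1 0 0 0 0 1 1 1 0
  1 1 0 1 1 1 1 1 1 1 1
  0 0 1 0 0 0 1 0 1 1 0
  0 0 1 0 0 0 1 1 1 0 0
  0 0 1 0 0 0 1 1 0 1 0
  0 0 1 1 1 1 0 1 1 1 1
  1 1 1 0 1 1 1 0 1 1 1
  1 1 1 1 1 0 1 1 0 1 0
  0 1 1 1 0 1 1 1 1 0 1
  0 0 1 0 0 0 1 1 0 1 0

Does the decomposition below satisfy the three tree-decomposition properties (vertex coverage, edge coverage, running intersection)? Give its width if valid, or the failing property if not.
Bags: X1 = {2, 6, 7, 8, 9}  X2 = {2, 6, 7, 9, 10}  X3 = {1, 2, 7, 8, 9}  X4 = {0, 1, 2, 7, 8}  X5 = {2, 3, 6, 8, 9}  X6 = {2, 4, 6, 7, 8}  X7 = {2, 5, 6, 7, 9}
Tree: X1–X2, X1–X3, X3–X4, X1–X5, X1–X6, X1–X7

Yes; width 4.

Vertex coverage: the bags together contain {0, 1, 2, 3, 4, 5, 6, 7, 8, 9, 10}, the full vertex set. Edge coverage: each edge of G has both endpoints in at least one bag. Running intersection: for every vertex, the bags containing it form a connected subtree. All three properties hold, so this is a valid tree decomposition of width max|bag| − 1 = 4, and hence tw(G) ≤ 4.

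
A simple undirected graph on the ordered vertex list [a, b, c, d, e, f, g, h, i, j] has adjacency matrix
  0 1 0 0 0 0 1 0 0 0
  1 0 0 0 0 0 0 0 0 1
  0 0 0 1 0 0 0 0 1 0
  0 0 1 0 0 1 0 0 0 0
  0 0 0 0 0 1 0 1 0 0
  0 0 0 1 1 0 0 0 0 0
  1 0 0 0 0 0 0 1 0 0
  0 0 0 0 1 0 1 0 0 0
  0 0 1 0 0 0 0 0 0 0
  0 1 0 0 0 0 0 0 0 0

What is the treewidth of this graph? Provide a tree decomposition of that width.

The largest bag has 2 vertices, giving width 1; this decomposition certifies tw(G) ≤ 1. Any graph with an edge has treewidth ≥ 1, and G has the edge j–b. Hence tw(G) = 1 exactly.

Treewidth 1.
One optimal decomposition is:
Bags: B1 = {b, j}  B2 = {a, b}  B3 = {a, g}  B4 = {g, h}  B5 = {e, h}  B6 = {e, f}  B7 = {d, f}  B8 = {c, d}  B9 = {c, i}
Tree: B1–B2, B2–B3, B3–B4, B4–B5, B5–B6, B6–B7, B7–B8, B8–B9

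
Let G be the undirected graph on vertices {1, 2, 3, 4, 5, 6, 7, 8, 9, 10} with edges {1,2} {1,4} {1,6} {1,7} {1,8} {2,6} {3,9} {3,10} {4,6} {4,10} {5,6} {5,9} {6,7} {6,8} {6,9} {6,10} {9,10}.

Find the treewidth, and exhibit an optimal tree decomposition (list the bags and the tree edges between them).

The largest bag has 3 vertices, giving width 2; this decomposition certifies tw(G) ≤ 2. On the other hand G contains the 3-clique {3, 9, 10}. A clique must lie in a single bag of any decomposition, so no decomposition can have width below 2. Hence tw(G) = 2 exactly.

Treewidth 2.
One optimal decomposition is:
Bags: B1 = {3, 9, 10}  B2 = {6, 9, 10}  B3 = {4, 6, 10}  B4 = {1, 4, 6}  B5 = {1, 6, 7}  B6 = {1, 2, 6}  B7 = {5, 6, 9}  B8 = {1, 6, 8}
Tree: B1–B2, B2–B3, B3–B4, B4–B5, B4–B6, B2–B7, B5–B8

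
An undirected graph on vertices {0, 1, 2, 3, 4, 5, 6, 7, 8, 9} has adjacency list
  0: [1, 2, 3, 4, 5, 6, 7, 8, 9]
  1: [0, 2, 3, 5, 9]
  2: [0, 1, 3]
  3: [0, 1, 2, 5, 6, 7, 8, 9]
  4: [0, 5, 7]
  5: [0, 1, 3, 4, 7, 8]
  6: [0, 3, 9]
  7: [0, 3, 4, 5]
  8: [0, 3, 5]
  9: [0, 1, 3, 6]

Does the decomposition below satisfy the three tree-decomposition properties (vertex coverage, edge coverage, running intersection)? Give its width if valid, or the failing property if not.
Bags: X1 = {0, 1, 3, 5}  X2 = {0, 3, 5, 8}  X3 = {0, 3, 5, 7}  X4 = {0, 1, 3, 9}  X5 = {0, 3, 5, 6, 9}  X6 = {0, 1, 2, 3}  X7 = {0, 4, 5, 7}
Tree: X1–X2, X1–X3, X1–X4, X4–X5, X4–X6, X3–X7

A tree decomposition must satisfy three properties: every vertex lies in some bag; for every edge, both endpoints lie together in some bag; and for every vertex, the bags containing it form a connected subtree. Here bags containing vertex 5 are not connected in the tree, so the decomposition is invalid.

No — bags containing vertex 5 are not connected in the tree.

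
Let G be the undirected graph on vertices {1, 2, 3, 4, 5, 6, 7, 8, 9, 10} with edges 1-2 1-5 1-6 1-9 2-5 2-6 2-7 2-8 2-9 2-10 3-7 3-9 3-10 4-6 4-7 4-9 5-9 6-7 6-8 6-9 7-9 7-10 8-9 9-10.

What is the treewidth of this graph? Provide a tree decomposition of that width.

Treewidth 3.
One such decomposition:
Bags: B1 = {1, 2, 5, 9}  B2 = {1, 2, 6, 9}  B3 = {2, 6, 7, 9}  B4 = {2, 7, 9, 10}  B5 = {3, 7, 9, 10}  B6 = {2, 6, 8, 9}  B7 = {4, 6, 7, 9}
Tree: B1–B2, B2–B3, B3–B4, B4–B5, B2–B6, B3–B7

Every bag has size at most 4, so the width is 4 − 1 = 3 and tw(G) ≤ 3. Conversely, {2, 7, 9, 10} is a clique of size 4, and the vertices of any clique must share a bag in every tree decomposition; so some bag has ≥ 4 vertices and tw(G) ≥ 3. Therefore the treewidth is 3.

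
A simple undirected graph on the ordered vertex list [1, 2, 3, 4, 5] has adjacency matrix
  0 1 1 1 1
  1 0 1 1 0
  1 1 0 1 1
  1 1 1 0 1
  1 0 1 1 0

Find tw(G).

A width-3 tree decomposition is:
Bags: B1 = {1, 3, 4, 5}  B2 = {1, 2, 3, 4}
Tree: B1–B2
The largest bag has 4 vertices, giving width 3; this decomposition certifies tw(G) ≤ 3. Conversely, {1, 2, 3, 4} is a clique of size 4, and the vertices of any clique must share a bag in every tree decomposition; so some bag has ≥ 4 vertices and tw(G) ≥ 3. Therefore the treewidth is 3.

3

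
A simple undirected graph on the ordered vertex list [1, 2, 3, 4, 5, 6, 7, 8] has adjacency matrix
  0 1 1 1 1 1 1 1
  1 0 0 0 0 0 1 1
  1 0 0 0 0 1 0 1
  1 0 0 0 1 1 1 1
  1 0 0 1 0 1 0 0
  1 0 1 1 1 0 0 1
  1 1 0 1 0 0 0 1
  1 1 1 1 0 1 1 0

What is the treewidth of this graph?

A width-3 tree decomposition is:
Bags: B1 = {1, 4, 5, 6}  B2 = {1, 4, 6, 8}  B3 = {1, 4, 7, 8}  B4 = {1, 3, 6, 8}  B5 = {1, 2, 7, 8}
Tree: B1–B2, B2–B3, B2–B4, B3–B5
Each bag holds 4 vertices, so the decomposition has width 3, which upper-bounds the treewidth. On the other hand G contains the 4-clique {1, 2, 7, 8}. A clique must lie in a single bag of any decomposition, so no decomposition can have width below 3. Hence tw(G) = 3 exactly.

3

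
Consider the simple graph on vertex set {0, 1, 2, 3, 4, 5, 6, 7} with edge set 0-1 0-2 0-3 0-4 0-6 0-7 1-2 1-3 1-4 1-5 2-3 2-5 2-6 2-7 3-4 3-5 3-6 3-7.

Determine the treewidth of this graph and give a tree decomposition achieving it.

Treewidth 3.
Bags: B1 = {1, 2, 3, 5}  B2 = {0, 1, 2, 3}  B3 = {0, 1, 3, 4}  B4 = {0, 2, 3, 7}  B5 = {0, 2, 3, 6}
Tree: B1–B2, B2–B3, B2–B4, B4–B5

Each bag holds 4 vertices, so the decomposition has width 3, which upper-bounds the treewidth. For the lower bound, the 4 vertices {0, 1, 2, 3} are pairwise adjacent, and any tree decomposition puts a clique entirely inside one bag — forcing width ≥ 3. Combining the bounds, tw(G) = 3.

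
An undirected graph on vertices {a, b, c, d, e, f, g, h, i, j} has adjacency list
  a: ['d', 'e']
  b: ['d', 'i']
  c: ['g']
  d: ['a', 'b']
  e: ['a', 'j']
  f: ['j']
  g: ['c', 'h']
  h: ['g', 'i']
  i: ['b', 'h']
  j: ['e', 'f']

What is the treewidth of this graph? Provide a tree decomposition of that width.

Treewidth 1.
One optimal decomposition is:
Bags: B1 = {c, g}  B2 = {g, h}  B3 = {h, i}  B4 = {b, i}  B5 = {b, d}  B6 = {a, d}  B7 = {a, e}  B8 = {e, j}  B9 = {f, j}
Tree: B1–B2, B2–B3, B3–B4, B4–B5, B5–B6, B6–B7, B7–B8, B8–B9

The largest bag has 2 vertices, giving width 1; this decomposition certifies tw(G) ≤ 1. Any graph with an edge has treewidth ≥ 1, and G has the edge c–g. Combining the bounds, tw(G) = 1.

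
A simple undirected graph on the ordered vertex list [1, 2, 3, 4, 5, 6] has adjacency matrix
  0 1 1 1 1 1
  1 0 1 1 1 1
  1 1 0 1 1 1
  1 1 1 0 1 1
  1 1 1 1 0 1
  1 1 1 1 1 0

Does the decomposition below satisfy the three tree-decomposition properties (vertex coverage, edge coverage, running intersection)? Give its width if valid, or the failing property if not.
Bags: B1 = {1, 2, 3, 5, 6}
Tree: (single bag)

A tree decomposition must satisfy three properties: every vertex lies in some bag; for every edge, both endpoints lie together in some bag; and for every vertex, the bags containing it form a connected subtree. Here vertex 4 appears in no bag, so the decomposition is invalid.

No — vertex 4 appears in no bag.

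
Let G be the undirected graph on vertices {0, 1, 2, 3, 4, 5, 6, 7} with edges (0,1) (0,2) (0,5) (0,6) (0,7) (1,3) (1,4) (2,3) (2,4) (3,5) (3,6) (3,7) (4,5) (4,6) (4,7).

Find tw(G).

A width-3 tree decomposition is:
Bags: B1 = {0, 1, 3, 4}  B2 = {0, 2, 3, 4}  B3 = {0, 3, 4, 5}  B4 = {0, 3, 4, 7}  B5 = {0, 3, 4, 6}
Tree: B1–B2, B2–B3, B3–B4, B4–B5
Each bag holds 4 vertices, so the decomposition has width 3, which upper-bounds the treewidth. For the lower bound: the 4 vertex sets {0,1}, {2,3}, {4}, {5} are disjoint, each induces a connected subgraph, and every pair is joined by at least one edge of G. Contracting each set to a single vertex therefore yields K_{4} as a minor, and since treewidth is minor-monotone, tw(G) ≥ tw(K_{4}) = 3. Hence tw(G) = 3 exactly.

3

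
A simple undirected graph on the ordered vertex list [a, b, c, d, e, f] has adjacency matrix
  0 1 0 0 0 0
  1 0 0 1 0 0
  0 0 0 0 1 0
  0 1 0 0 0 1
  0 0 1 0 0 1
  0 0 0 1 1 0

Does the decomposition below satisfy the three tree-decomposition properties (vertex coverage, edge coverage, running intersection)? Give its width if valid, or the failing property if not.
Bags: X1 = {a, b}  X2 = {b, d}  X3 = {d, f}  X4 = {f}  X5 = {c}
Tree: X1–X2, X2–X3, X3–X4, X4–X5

No — vertex e appears in no bag.

A tree decomposition must satisfy three properties: every vertex lies in some bag; for every edge, both endpoints lie together in some bag; and for every vertex, the bags containing it form a connected subtree. Here vertex e appears in no bag, so the decomposition is invalid.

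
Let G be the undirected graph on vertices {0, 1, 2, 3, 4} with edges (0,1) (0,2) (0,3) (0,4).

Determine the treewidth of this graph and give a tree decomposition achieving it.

Treewidth 1.
Bags: B1 = {0, 1}  B2 = {0, 3}  B3 = {0, 4}  B4 = {0, 2}
Tree: B1–B2, B1–B3, B1–B4

Every bag has size at most 2, so the width is 2 − 1 = 1 and tw(G) ≤ 1. Any graph with an edge has treewidth ≥ 1, and G has the edge 0–1. Combining the bounds, tw(G) = 1.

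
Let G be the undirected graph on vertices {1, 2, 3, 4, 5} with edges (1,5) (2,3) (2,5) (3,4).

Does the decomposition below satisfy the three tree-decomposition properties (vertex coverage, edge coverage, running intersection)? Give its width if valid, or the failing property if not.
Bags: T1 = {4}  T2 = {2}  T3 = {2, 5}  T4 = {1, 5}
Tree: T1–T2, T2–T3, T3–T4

A tree decomposition must satisfy three properties: every vertex lies in some bag; for every edge, both endpoints lie together in some bag; and for every vertex, the bags containing it form a connected subtree. Here vertex 3 appears in no bag, so the decomposition is invalid.

No — vertex 3 appears in no bag.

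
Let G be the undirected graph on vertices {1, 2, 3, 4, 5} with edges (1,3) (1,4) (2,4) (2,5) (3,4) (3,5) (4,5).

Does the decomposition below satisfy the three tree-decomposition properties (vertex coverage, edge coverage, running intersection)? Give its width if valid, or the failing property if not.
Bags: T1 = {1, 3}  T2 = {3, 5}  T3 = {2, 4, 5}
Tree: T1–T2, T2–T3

No — edge (4,3) lies in no bag.

A tree decomposition must satisfy three properties: every vertex lies in some bag; for every edge, both endpoints lie together in some bag; and for every vertex, the bags containing it form a connected subtree. Here edge (4,3) lies in no bag, so the decomposition is invalid.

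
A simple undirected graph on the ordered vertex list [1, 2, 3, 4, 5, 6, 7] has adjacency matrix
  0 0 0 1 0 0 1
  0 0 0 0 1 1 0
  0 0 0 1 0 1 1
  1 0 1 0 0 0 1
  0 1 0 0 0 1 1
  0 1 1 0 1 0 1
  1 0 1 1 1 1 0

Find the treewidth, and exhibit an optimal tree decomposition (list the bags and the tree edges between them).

Each bag holds 3 vertices, so the decomposition has width 2, which upper-bounds the treewidth. On the other hand G contains the 3-clique {2, 5, 6}. A clique must lie in a single bag of any decomposition, so no decomposition can have width below 2. Hence tw(G) = 2 exactly.

Treewidth 2.
One such decomposition:
Bags: B1 = {3, 4, 7}  B2 = {3, 6, 7}  B3 = {5, 6, 7}  B4 = {1, 4, 7}  B5 = {2, 5, 6}
Tree: B1–B2, B2–B3, B1–B4, B3–B5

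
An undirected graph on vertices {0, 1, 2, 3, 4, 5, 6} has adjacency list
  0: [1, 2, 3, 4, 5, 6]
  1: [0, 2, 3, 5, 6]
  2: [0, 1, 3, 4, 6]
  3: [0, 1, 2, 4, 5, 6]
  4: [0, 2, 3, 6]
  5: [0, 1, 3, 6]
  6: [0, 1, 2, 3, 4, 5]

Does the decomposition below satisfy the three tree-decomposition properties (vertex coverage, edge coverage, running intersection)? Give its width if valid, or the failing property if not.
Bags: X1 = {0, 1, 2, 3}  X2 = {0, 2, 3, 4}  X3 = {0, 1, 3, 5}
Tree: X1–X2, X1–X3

A tree decomposition must satisfy three properties: every vertex lies in some bag; for every edge, both endpoints lie together in some bag; and for every vertex, the bags containing it form a connected subtree. Here vertex 6 appears in no bag, so the decomposition is invalid.

No — vertex 6 appears in no bag.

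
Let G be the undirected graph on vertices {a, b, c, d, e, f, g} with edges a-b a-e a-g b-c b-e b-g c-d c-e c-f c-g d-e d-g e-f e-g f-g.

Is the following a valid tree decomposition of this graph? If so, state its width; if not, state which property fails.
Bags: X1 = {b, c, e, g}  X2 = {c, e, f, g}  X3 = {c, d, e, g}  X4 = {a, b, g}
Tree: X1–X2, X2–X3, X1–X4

A tree decomposition must satisfy three properties: every vertex lies in some bag; for every edge, both endpoints lie together in some bag; and for every vertex, the bags containing it form a connected subtree. Here edge (e,a) lies in no bag, so the decomposition is invalid.

No — edge (e,a) lies in no bag.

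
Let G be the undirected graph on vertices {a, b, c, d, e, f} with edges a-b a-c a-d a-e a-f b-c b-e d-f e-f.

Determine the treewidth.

2

A width-2 tree decomposition is:
Bags: B1 = {a, e, f}  B2 = {a, b, e}  B3 = {a, b, c}  B4 = {a, d, f}
Tree: B1–B2, B2–B3, B1–B4
The largest bag has 3 vertices, giving width 2; this decomposition certifies tw(G) ≤ 2. Conversely, {a, b, c} is a clique of size 3, and the vertices of any clique must share a bag in every tree decomposition; so some bag has ≥ 3 vertices and tw(G) ≥ 2. Hence tw(G) = 2 exactly.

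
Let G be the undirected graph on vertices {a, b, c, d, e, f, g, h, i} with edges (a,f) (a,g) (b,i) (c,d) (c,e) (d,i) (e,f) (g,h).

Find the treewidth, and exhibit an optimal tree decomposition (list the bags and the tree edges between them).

Treewidth 1.
One optimal decomposition is:
Bags: B1 = {b, i}  B2 = {d, i}  B3 = {c, d}  B4 = {c, e}  B5 = {e, f}  B6 = {a, f}  B7 = {a, g}  B8 = {g, h}
Tree: B1–B2, B2–B3, B3–B4, B4–B5, B5–B6, B6–B7, B7–B8

Every bag has size at most 2, so the width is 2 − 1 = 1 and tw(G) ≤ 1. Any graph with an edge has treewidth ≥ 1, and G has the edge b–i. The upper and lower bounds meet at 1, so that is the treewidth.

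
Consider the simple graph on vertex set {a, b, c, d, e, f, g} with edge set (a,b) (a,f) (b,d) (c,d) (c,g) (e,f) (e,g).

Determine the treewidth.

A width-2 tree decomposition is:
Bags: B1 = {a, e, f}  B2 = {a, b, e}  B3 = {b, d, e}  B4 = {c, d, e}  B5 = {c, e, g}
Tree: B1–B2, B2–B3, B3–B4, B4–B5
The largest bag has 3 vertices, giving width 2; this decomposition certifies tw(G) ≤ 2. The edges e–f–a–b–d–c–g–e form a cycle, so G is not a tree and its treewidth is at least 2. The upper and lower bounds meet at 2, so that is the treewidth.

2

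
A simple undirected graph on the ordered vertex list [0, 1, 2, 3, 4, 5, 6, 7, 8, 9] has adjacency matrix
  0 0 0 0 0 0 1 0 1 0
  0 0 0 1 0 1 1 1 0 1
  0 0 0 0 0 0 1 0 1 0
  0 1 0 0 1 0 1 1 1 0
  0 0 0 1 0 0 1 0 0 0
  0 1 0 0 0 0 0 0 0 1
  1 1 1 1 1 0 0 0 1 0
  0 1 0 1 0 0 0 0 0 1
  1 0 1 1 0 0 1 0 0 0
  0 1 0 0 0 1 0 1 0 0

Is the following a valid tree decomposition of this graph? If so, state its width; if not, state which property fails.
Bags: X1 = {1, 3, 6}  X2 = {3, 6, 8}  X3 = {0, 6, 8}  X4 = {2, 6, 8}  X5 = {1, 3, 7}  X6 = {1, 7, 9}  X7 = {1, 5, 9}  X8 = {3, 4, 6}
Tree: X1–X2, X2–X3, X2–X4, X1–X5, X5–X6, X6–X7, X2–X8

Yes; width 2.

Vertex coverage: the bags together contain {0, 1, 2, 3, 4, 5, 6, 7, 8, 9}, the full vertex set. Edge coverage: each edge of G has both endpoints in at least one bag. Running intersection: for every vertex, the bags containing it form a connected subtree. All three properties hold, so this is a valid tree decomposition of width max|bag| − 1 = 2, and hence tw(G) ≤ 2.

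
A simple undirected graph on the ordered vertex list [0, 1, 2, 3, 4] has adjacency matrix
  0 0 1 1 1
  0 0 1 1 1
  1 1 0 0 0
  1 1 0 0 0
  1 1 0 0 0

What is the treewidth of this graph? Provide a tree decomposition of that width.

Treewidth 2.
Bags: B1 = {0, 1, 4}  B2 = {0, 1, 2}  B3 = {0, 1, 3}
Tree: B1–B2, B2–B3

The largest bag has 3 vertices, giving width 2; this decomposition certifies tw(G) ≤ 2. For the lower bound, G contains the cycle 4–0–2–1–4, so G is not a forest; only forests have treewidth ≤ 1, hence tw(G) ≥ 2. The upper and lower bounds meet at 2, so that is the treewidth.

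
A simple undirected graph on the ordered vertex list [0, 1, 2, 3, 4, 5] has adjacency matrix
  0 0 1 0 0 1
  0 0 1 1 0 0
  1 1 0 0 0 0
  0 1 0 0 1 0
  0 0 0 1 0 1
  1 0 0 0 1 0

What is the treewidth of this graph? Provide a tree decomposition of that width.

Treewidth 2.
One optimal decomposition is:
Bags: B1 = {0, 1, 2}  B2 = {0, 1, 3}  B3 = {0, 3, 4}  B4 = {0, 4, 5}
Tree: B1–B2, B2–B3, B3–B4

The largest bag has 3 vertices, giving width 2; this decomposition certifies tw(G) ≤ 2. Since 0–2–1–3–4–5–0 is a cycle in G, G is not acyclic. Forests are exactly the graphs of treewidth ≤ 1, so tw(G) ≥ 2. Hence tw(G) = 2 exactly.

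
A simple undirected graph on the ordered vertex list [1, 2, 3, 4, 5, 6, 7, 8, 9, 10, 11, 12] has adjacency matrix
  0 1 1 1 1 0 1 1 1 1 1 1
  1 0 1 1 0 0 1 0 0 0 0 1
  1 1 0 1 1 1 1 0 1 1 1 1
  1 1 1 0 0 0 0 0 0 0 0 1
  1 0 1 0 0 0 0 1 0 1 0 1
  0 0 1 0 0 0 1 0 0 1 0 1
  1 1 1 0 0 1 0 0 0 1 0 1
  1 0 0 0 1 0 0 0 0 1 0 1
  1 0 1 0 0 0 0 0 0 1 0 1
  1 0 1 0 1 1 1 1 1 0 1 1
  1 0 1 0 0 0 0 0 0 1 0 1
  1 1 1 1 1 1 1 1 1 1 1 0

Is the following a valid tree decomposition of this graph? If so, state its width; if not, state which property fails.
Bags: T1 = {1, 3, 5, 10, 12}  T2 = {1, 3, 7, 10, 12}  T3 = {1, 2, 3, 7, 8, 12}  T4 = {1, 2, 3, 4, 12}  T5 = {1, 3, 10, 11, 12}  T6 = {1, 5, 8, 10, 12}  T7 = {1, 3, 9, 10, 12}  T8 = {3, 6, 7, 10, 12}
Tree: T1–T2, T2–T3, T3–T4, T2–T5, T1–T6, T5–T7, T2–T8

A tree decomposition must satisfy three properties: every vertex lies in some bag; for every edge, both endpoints lie together in some bag; and for every vertex, the bags containing it form a connected subtree. Here bags containing vertex 8 are not connected in the tree, so the decomposition is invalid.

No — bags containing vertex 8 are not connected in the tree.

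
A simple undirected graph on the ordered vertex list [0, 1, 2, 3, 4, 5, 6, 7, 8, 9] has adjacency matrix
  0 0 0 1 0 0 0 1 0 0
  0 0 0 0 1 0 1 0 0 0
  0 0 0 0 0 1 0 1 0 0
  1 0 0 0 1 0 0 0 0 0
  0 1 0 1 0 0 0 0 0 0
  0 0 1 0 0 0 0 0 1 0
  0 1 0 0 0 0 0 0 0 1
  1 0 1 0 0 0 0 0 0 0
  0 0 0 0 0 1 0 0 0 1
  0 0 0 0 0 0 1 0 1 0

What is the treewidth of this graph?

A width-2 tree decomposition is:
Bags: B1 = {6, 8, 9}  B2 = {1, 6, 8}  B3 = {1, 4, 8}  B4 = {3, 4, 8}  B5 = {0, 3, 8}  B6 = {0, 7, 8}  B7 = {2, 7, 8}  B8 = {2, 5, 8}
Tree: B1–B2, B2–B3, B3–B4, B4–B5, B5–B6, B6–B7, B7–B8
Each bag holds 3 vertices, so the decomposition has width 2, which upper-bounds the treewidth. For the lower bound, G contains the cycle 8–9–6–1–4–3–0–7–2–5–8, so G is not a forest; only forests have treewidth ≤ 1, hence tw(G) ≥ 2. Hence tw(G) = 2 exactly.

2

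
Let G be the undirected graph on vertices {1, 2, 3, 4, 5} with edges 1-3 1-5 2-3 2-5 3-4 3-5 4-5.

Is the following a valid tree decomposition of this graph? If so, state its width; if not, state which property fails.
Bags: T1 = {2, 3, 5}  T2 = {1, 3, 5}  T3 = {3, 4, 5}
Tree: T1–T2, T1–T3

Yes; width 2.

Checking the three conditions: (i) the bags cover all of {1, 2, 3, 4, 5}; (ii) for each edge, some bag contains both endpoints; (iii) the bags containing any fixed vertex form a subtree. All hold, so the decomposition is valid with width 3 − 1 = 2.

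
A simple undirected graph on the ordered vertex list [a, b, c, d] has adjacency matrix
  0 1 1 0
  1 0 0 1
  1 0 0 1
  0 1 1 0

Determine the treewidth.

A width-2 tree decomposition is:
Bags: B1 = {a, c, d}  B2 = {a, b, d}
Tree: B1–B2
Every bag has size at most 3, so the width is 3 − 1 = 2 and tw(G) ≤ 2. Since a–c–d–b–a is a cycle in G, G is not acyclic. Forests are exactly the graphs of treewidth ≤ 1, so tw(G) ≥ 2. The upper and lower bounds meet at 2, so that is the treewidth.

2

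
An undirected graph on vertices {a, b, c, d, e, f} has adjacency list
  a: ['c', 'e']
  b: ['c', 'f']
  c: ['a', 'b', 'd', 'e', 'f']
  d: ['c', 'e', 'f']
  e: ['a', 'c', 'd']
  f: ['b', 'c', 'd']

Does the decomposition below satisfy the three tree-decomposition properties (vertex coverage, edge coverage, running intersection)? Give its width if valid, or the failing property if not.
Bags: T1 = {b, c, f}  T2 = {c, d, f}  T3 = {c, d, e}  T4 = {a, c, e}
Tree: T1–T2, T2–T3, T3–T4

Every vertex of G appears in some bag (union = {a, b, c, d, e, f}); every edge is covered by a bag; and for each vertex v the set of bags containing v is connected in the bag tree. The decomposition is therefore valid. The largest bag has 3 vertices, so the width is 2.

Yes; width 2.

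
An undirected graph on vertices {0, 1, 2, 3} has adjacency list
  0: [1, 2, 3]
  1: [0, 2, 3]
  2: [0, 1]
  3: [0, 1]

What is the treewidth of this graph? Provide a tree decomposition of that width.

The largest bag has 3 vertices, giving width 2; this decomposition certifies tw(G) ≤ 2. Conversely, {0, 1, 2} is a clique of size 3, and the vertices of any clique must share a bag in every tree decomposition; so some bag has ≥ 3 vertices and tw(G) ≥ 2. Combining the bounds, tw(G) = 2.

Treewidth 2.
One such decomposition:
Bags: B1 = {0, 1, 3}  B2 = {0, 1, 2}
Tree: B1–B2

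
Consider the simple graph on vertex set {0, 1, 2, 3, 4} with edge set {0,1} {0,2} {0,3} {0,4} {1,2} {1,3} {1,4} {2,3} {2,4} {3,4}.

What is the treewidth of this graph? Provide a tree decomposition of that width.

A single bag containing all 5 vertices is trivially a valid decomposition of width 4. On the other hand G contains the 5-clique {0, 1, 2, 3, 4}. A clique must lie in a single bag of any decomposition, so no decomposition can have width below 4. Therefore the treewidth is 4.

Treewidth 4.
One such decomposition:
Bags: B1 = {0, 1, 2, 3, 4}
Tree: (single bag)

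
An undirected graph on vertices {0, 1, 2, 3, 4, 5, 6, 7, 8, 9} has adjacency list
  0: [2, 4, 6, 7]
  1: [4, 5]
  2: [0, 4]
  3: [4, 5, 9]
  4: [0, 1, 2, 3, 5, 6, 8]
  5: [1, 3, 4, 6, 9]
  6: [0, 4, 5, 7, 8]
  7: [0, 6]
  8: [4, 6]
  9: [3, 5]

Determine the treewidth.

2

A width-2 tree decomposition is:
Bags: B1 = {4, 5, 6}  B2 = {1, 4, 5}  B3 = {0, 4, 6}  B4 = {3, 4, 5}  B5 = {4, 6, 8}  B6 = {3, 5, 9}  B7 = {0, 2, 4}  B8 = {0, 6, 7}
Tree: B1–B2, B1–B3, B1–B4, B1–B5, B4–B6, B3–B7, B3–B8
The largest bag has 3 vertices, giving width 2; this decomposition certifies tw(G) ≤ 2. On the other hand G contains the 3-clique {3, 5, 9}. A clique must lie in a single bag of any decomposition, so no decomposition can have width below 2. Therefore the treewidth is 2.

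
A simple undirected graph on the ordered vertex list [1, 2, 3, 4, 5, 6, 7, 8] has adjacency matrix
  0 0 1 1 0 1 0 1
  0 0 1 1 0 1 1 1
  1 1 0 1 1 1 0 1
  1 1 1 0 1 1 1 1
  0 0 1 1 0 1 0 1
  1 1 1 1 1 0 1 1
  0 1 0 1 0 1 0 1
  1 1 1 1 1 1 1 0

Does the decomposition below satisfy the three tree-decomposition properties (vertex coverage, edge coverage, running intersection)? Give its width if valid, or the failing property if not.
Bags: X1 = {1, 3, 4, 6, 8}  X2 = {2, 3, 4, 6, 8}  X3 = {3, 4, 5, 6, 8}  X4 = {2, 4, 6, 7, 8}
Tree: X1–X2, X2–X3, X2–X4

Yes; width 4.

Checking the three conditions: (i) the bags cover all of {1, 2, 3, 4, 5, 6, 7, 8}; (ii) for each edge, some bag contains both endpoints; (iii) the bags containing any fixed vertex form a subtree. All hold, so the decomposition is valid with width 5 − 1 = 4.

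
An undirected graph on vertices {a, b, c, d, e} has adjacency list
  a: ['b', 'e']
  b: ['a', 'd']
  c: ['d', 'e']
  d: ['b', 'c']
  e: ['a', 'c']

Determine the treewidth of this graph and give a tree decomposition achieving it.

Every bag has size at most 3, so the width is 3 − 1 = 2 and tw(G) ≤ 2. For the lower bound, G contains the cycle c–e–a–b–d–c, so G is not a forest; only forests have treewidth ≤ 1, hence tw(G) ≥ 2. The upper and lower bounds meet at 2, so that is the treewidth.

Treewidth 2.
One such decomposition:
Bags: B1 = {a, c, e}  B2 = {a, b, c}  B3 = {b, c, d}
Tree: B1–B2, B2–B3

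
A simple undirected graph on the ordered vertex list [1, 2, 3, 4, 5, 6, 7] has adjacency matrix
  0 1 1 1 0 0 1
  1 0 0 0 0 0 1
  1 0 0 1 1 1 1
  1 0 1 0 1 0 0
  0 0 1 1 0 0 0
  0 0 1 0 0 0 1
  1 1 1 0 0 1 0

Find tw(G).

2

A width-2 tree decomposition is:
Bags: B1 = {1, 3, 4}  B2 = {3, 4, 5}  B3 = {1, 3, 7}  B4 = {3, 6, 7}  B5 = {1, 2, 7}
Tree: B1–B2, B1–B3, B3–B4, B3–B5
Each bag holds 3 vertices, so the decomposition has width 2, which upper-bounds the treewidth. For the lower bound, the 3 vertices {1, 2, 7} are pairwise adjacent, and any tree decomposition puts a clique entirely inside one bag — forcing width ≥ 2. Combining the bounds, tw(G) = 2.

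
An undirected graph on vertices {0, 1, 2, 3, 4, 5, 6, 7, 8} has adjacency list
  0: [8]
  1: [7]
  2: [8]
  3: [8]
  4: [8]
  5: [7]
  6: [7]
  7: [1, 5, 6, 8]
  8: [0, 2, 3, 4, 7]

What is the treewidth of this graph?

A width-1 tree decomposition is:
Bags: B1 = {2, 8}  B2 = {0, 8}  B3 = {7, 8}  B4 = {1, 7}  B5 = {5, 7}  B6 = {3, 8}  B7 = {6, 7}  B8 = {4, 8}
Tree: B1–B2, B2–B3, B3–B4, B3–B5, B1–B6, B4–B7, B6–B8
The largest bag has 2 vertices, giving width 1; this decomposition certifies tw(G) ≤ 1. G has an edge, so its treewidth is at least 1. Hence tw(G) = 1 exactly.

1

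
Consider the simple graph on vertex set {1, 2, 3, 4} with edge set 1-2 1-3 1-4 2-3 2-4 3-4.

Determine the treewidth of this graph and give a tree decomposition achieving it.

With just one bag of size 4, the width is 4 − 1 = 3, so tw(G) ≤ 3. Conversely, {1, 2, 3, 4} is a clique of size 4, and the vertices of any clique must share a bag in every tree decomposition; so some bag has ≥ 4 vertices and tw(G) ≥ 3. Therefore the treewidth is 3.

Treewidth 3.
One optimal decomposition is:
Bags: B1 = {1, 2, 3, 4}
Tree: (single bag)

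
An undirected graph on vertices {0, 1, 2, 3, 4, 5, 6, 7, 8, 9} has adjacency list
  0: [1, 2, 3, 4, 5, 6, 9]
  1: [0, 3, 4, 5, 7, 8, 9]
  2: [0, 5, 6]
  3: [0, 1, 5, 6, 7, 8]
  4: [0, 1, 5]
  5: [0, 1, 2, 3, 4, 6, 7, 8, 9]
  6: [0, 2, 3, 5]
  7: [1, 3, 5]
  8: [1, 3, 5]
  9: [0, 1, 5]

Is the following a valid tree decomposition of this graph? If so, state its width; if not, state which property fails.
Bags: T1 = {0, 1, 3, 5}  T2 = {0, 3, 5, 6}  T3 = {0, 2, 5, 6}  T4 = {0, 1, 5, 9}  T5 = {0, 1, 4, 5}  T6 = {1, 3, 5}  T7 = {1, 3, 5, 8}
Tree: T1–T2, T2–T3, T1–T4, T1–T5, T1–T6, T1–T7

No — vertex 7 appears in no bag.

A tree decomposition must satisfy three properties: every vertex lies in some bag; for every edge, both endpoints lie together in some bag; and for every vertex, the bags containing it form a connected subtree. Here vertex 7 appears in no bag, so the decomposition is invalid.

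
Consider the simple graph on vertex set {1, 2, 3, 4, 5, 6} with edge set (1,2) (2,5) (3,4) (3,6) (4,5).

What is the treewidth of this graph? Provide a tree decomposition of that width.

The largest bag has 2 vertices, giving width 1; this decomposition certifies tw(G) ≤ 1. G has an edge, so its treewidth is at least 1. The upper and lower bounds meet at 1, so that is the treewidth.

Treewidth 1.
Bags: B1 = {1, 2}  B2 = {2, 5}  B3 = {4, 5}  B4 = {3, 4}  B5 = {3, 6}
Tree: B1–B2, B2–B3, B3–B4, B4–B5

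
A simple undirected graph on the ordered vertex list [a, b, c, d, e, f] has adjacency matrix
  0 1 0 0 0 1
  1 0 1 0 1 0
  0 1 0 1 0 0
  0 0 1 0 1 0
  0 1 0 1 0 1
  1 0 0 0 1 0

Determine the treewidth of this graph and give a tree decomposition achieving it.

Treewidth 2.
One such decomposition:
Bags: B1 = {a, b, f}  B2 = {b, e, f}  B3 = {b, c, e}  B4 = {c, d, e}
Tree: B1–B2, B2–B3, B3–B4

Each bag holds 3 vertices, so the decomposition has width 2, which upper-bounds the treewidth. The edges a–f–e–b–a form a cycle, so G is not a tree and its treewidth is at least 2. Hence tw(G) = 2 exactly.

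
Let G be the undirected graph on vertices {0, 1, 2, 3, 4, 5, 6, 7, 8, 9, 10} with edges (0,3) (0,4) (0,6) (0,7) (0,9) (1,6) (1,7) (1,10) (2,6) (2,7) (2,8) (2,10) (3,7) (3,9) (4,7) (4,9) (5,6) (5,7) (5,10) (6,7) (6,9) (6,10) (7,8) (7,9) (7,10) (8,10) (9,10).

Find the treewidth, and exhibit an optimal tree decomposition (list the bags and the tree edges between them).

Every bag has size at most 4, so the width is 4 − 1 = 3 and tw(G) ≤ 3. Conversely, {2, 7, 8, 10} is a clique of size 4, and the vertices of any clique must share a bag in every tree decomposition; so some bag has ≥ 4 vertices and tw(G) ≥ 3. The upper and lower bounds meet at 3, so that is the treewidth.

Treewidth 3.
One such decomposition:
Bags: B1 = {1, 6, 7, 10}  B2 = {2, 6, 7, 10}  B3 = {2, 7, 8, 10}  B4 = {6, 7, 9, 10}  B5 = {0, 6, 7, 9}  B6 = {5, 6, 7, 10}  B7 = {0, 3, 7, 9}  B8 = {0, 4, 7, 9}
Tree: B1–B2, B2–B3, B2–B4, B4–B5, B1–B6, B5–B7, B5–B8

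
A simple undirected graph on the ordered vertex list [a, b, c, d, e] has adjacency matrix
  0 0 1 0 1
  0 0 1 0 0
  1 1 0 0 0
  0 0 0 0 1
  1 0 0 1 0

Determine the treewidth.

1

A width-1 tree decomposition is:
Bags: B1 = {b, c}  B2 = {a, c}  B3 = {a, e}  B4 = {d, e}
Tree: B1–B2, B2–B3, B3–B4
Each bag holds 2 vertices, so the decomposition has width 1, which upper-bounds the treewidth. G has an edge, so its treewidth is at least 1. Hence tw(G) = 1 exactly.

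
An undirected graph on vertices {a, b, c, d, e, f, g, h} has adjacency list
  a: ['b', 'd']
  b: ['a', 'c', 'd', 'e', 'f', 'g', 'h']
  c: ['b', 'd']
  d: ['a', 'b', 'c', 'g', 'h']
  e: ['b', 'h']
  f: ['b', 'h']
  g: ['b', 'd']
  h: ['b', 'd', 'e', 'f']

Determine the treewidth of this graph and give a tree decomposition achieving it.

Each bag holds 3 vertices, so the decomposition has width 2, which upper-bounds the treewidth. On the other hand G contains the 3-clique {b, d, g}. A clique must lie in a single bag of any decomposition, so no decomposition can have width below 2. The upper and lower bounds meet at 2, so that is the treewidth.

Treewidth 2.
One optimal decomposition is:
Bags: B1 = {b, f, h}  B2 = {b, d, h}  B3 = {b, c, d}  B4 = {b, e, h}  B5 = {a, b, d}  B6 = {b, d, g}
Tree: B1–B2, B2–B3, B2–B4, B2–B5, B3–B6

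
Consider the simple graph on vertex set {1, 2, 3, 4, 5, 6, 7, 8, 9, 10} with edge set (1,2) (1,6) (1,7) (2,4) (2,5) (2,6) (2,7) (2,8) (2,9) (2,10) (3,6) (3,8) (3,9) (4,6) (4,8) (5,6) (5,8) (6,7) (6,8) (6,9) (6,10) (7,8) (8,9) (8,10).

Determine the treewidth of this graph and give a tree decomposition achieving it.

Treewidth 3.
One optimal decomposition is:
Bags: B1 = {2, 6, 8, 9}  B2 = {2, 4, 6, 8}  B3 = {2, 6, 7, 8}  B4 = {3, 6, 8, 9}  B5 = {2, 6, 8, 10}  B6 = {1, 2, 6, 7}  B7 = {2, 5, 6, 8}
Tree: B1–B2, B1–B3, B1–B4, B2–B5, B3–B6, B3–B7

Each bag holds 4 vertices, so the decomposition has width 3, which upper-bounds the treewidth. For the lower bound, the 4 vertices {2, 4, 6, 8} are pairwise adjacent, and any tree decomposition puts a clique entirely inside one bag — forcing width ≥ 3. Combining the bounds, tw(G) = 3.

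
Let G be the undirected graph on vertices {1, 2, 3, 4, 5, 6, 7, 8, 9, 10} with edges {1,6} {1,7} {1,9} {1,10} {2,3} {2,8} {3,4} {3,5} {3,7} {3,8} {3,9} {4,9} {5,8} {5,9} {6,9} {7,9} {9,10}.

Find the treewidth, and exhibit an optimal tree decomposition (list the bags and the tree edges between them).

Every bag has size at most 3, so the width is 3 − 1 = 2 and tw(G) ≤ 2. On the other hand G contains the 3-clique {2, 3, 8}. A clique must lie in a single bag of any decomposition, so no decomposition can have width below 2. The upper and lower bounds meet at 2, so that is the treewidth.

Treewidth 2.
One such decomposition:
Bags: B1 = {1, 7, 9}  B2 = {3, 7, 9}  B3 = {3, 5, 9}  B4 = {1, 6, 9}  B5 = {3, 4, 9}  B6 = {3, 5, 8}  B7 = {1, 9, 10}  B8 = {2, 3, 8}
Tree: B1–B2, B2–B3, B1–B4, B3–B5, B3–B6, B1–B7, B6–B8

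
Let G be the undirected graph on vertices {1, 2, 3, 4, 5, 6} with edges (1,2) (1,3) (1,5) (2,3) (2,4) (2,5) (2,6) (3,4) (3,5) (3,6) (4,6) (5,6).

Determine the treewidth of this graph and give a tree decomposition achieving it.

The largest bag has 4 vertices, giving width 3; this decomposition certifies tw(G) ≤ 3. On the other hand G contains the 4-clique {2, 3, 4, 6}. A clique must lie in a single bag of any decomposition, so no decomposition can have width below 3. Therefore the treewidth is 3.

Treewidth 3.
One such decomposition:
Bags: B1 = {2, 3, 5, 6}  B2 = {2, 3, 4, 6}  B3 = {1, 2, 3, 5}
Tree: B1–B2, B1–B3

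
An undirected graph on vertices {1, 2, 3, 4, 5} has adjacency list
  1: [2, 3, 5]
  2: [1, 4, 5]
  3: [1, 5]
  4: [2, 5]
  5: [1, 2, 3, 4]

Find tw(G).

A width-2 tree decomposition is:
Bags: B1 = {1, 3, 5}  B2 = {1, 2, 5}  B3 = {2, 4, 5}
Tree: B1–B2, B2–B3
Every bag has size at most 3, so the width is 3 − 1 = 2 and tw(G) ≤ 2. For the lower bound, the 3 vertices {1, 2, 5} are pairwise adjacent, and any tree decomposition puts a clique entirely inside one bag — forcing width ≥ 2. Combining the bounds, tw(G) = 2.

2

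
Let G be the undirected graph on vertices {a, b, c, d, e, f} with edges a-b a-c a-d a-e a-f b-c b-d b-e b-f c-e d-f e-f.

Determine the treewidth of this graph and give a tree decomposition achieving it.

Every bag has size at most 4, so the width is 4 − 1 = 3 and tw(G) ≤ 3. For the lower bound, the 4 vertices {a, b, d, f} are pairwise adjacent, and any tree decomposition puts a clique entirely inside one bag — forcing width ≥ 3. The upper and lower bounds meet at 3, so that is the treewidth.

Treewidth 3.
One such decomposition:
Bags: B1 = {a, b, e, f}  B2 = {a, b, c, e}  B3 = {a, b, d, f}
Tree: B1–B2, B1–B3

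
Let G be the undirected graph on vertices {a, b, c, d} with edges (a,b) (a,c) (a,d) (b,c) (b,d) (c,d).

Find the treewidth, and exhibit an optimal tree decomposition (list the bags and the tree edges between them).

With just one bag of size 4, the width is 4 − 1 = 3, so tw(G) ≤ 3. Conversely, {a, b, c, d} is a clique of size 4, and the vertices of any clique must share a bag in every tree decomposition; so some bag has ≥ 4 vertices and tw(G) ≥ 3. Combining the bounds, tw(G) = 3.

Treewidth 3.
One such decomposition:
Bags: B1 = {a, b, c, d}
Tree: (single bag)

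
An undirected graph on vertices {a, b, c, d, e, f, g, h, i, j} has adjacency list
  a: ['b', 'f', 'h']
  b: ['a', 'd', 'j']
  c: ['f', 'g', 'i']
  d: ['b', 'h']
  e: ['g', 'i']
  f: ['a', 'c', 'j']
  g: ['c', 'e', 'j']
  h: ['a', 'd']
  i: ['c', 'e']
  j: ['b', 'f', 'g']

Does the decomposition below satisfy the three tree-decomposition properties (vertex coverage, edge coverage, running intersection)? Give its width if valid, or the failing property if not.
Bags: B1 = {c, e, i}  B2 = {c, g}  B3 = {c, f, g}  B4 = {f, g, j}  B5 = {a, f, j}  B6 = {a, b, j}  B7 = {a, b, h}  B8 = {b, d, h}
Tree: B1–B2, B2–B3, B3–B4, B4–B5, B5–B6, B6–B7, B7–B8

A tree decomposition must satisfy three properties: every vertex lies in some bag; for every edge, both endpoints lie together in some bag; and for every vertex, the bags containing it form a connected subtree. Here edge (e,g) lies in no bag, so the decomposition is invalid.

No — edge (e,g) lies in no bag.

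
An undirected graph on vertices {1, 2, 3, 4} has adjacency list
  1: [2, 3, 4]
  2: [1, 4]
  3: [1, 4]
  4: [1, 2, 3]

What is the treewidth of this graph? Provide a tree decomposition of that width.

Each bag holds 3 vertices, so the decomposition has width 2, which upper-bounds the treewidth. Conversely, {1, 2, 4} is a clique of size 3, and the vertices of any clique must share a bag in every tree decomposition; so some bag has ≥ 3 vertices and tw(G) ≥ 2. The upper and lower bounds meet at 2, so that is the treewidth.

Treewidth 2.
Bags: B1 = {1, 3, 4}  B2 = {1, 2, 4}
Tree: B1–B2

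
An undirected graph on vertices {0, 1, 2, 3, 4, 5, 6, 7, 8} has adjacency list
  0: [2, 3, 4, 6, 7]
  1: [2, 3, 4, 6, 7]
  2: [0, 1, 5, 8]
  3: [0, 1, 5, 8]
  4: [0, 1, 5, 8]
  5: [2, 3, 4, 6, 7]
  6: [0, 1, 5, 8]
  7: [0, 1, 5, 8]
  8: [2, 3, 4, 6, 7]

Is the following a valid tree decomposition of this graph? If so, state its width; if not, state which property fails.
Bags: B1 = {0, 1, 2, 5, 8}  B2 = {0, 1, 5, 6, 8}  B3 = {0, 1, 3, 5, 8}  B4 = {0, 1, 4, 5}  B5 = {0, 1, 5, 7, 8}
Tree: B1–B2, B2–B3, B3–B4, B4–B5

No — edge (8,4) lies in no bag.

A tree decomposition must satisfy three properties: every vertex lies in some bag; for every edge, both endpoints lie together in some bag; and for every vertex, the bags containing it form a connected subtree. Here edge (8,4) lies in no bag, so the decomposition is invalid.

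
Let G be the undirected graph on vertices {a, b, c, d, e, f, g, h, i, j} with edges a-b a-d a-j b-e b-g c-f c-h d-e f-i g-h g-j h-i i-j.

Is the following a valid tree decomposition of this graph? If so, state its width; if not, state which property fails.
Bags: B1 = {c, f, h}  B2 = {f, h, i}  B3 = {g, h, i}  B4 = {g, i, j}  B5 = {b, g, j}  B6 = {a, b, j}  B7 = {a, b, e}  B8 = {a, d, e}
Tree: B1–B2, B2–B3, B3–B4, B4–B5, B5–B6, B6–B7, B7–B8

Yes; width 2.

Vertex coverage: the bags together contain {a, b, c, d, e, f, g, h, i, j}, the full vertex set. Edge coverage: each edge of G has both endpoints in at least one bag. Running intersection: for every vertex, the bags containing it form a connected subtree. All three properties hold, so this is a valid tree decomposition of width max|bag| − 1 = 2, and hence tw(G) ≤ 2.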